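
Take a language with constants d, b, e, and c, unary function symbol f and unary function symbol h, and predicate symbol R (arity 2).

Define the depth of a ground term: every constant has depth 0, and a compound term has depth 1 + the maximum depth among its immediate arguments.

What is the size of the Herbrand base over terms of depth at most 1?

First count ground terms of depth ≤ 1.
Write N_k for the number of ground terms of depth ≤ k. A term of depth ≤ k is either a constant or a function symbol applied to arguments of depth ≤ k−1, so N_k = 4 + N_{k-1} + N_{k-1}.
N_0 = 4
N_1 = 4 + 4 + 4 = 12
Explicitly: d, b, e, c, f(d), f(b), f(e), f(c), h(d), h(b), h(e), h(c).
So |H| = 12.
A ground atom is a predicate applied to a tuple of terms from H, so the count is the sum over predicates of |H|^arity:
  R: 12^2 = 144
Total ground atoms: 144.

144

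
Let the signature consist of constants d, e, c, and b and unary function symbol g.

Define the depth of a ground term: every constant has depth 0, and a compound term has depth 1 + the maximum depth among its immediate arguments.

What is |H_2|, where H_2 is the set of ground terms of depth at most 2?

Let N_k = |{terms of depth ≤ k}|. Then N_0 = 4 and N_k = 4 + N_{k-1} for k ≥ 1 (one summand per function symbol, arity giving the exponent).
N_0 = 4
N_1 = 4 + 4 = 8
N_2 = 4 + 8 = 12
Explicitly: d, e, c, b, g(d), g(e), g(c), g(b), g(g(d)), g(g(e)), g(g(c)), g(g(b)).

12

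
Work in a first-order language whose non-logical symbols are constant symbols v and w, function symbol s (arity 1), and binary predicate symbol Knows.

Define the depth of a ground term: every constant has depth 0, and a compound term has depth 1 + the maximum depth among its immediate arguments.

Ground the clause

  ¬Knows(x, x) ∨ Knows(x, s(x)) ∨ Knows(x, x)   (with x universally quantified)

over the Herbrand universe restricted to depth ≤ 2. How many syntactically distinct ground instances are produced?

6

Ground terms of depth ≤ 2:
  If N_k denotes the number of depth-≤k ground terms, the 2 constants give N_0 = 2, and each function symbol of arity r contributes N_{k-1}^r new terms at level k: N_k = 2 + N_{k-1}.
  N_0 = 2
  N_1 = 2 + 2 = 4
  N_2 = 2 + 4 = 6
So there are 6 ground terms available for substitution.
The variable x ranges independently over the available ground terms, and distinct assignments produce distinct instances.
Number of ground instances = 6.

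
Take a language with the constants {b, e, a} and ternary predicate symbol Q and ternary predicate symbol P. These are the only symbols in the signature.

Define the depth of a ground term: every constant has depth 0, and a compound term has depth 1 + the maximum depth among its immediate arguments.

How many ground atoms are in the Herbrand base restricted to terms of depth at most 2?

First count ground terms of depth ≤ 2.
With no function symbols every ground term is a constant, so there are exactly 3 ground terms at every depth bound.
N_0 = 3
N_1 = 3
N_2 = 3
Explicitly: b, e, a.
So |H| = 3.
For each predicate symbol, the number of ground atoms is |H| raised to its arity; summing:
  Q: 3^3 = 27;  P: 3^3 = 27
Total ground atoms: 27 + 27 = 54.

54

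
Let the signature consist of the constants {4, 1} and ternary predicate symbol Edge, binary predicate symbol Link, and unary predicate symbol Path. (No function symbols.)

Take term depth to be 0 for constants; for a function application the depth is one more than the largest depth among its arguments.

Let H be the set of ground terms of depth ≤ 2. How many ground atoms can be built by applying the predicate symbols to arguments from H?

First count ground terms of depth ≤ 2.
With no function symbols every ground term is a constant, so there are exactly 2 ground terms at every depth bound.
N_0 = 2
N_1 = 2
N_2 = 2
So |H| = 2.
Each predicate of arity r yields |H|^r ground atoms (one per choice of an r-tuple from H):
  Edge: 2^3 = 8;  Link: 2^2 = 4;  Path: 2
Total ground atoms: 8 + 4 + 2 = 14.

14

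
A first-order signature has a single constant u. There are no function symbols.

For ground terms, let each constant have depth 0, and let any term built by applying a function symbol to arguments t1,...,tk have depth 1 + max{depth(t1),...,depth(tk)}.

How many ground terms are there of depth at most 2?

With no function symbols every ground term is a constant, so there is exactly 1 ground term at every depth bound.
N_0 = 1
N_1 = 1
N_2 = 1
Explicitly: u.

1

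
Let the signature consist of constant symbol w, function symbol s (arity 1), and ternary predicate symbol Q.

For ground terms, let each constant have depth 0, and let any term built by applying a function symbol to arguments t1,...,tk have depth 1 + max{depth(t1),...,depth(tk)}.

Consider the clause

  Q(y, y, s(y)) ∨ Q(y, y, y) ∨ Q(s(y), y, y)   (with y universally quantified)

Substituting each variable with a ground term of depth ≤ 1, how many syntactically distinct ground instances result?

2

Ground terms of depth ≤ 1:
  Count level by level. With function symbols s/1, the terms of depth ≤ k are the 1 constant together with each function applied to depth-≤(k−1) tuples, so N_k = 1 + N_{k-1}.
  N_0 = 1
  N_1 = 1 + 1 = 2
  Explicitly: w, s(w).
So there are 2 ground terms available for substitution.
The body mentions the single quantified variable y; since ground terms form a free algebra, no two substitutions collapse to the same formula.
Number of ground instances = 2.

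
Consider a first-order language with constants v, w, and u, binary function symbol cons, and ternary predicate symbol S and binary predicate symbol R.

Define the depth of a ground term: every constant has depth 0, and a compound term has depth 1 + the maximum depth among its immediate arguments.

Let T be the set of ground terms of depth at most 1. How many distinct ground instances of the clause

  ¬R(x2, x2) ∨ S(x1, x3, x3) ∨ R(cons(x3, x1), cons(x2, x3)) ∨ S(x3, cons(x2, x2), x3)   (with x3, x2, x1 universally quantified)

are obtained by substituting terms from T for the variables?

1728

Ground terms of depth ≤ 1:
  Let N_k count ground terms of depth at most k. Each non-constant term of depth ≤ k is some function symbol applied to depth-≤(k−1) arguments, giving N_k = 3 + N_{k-1}^2.
  N_0 = 3
  N_1 = 3 + 3^2 = 12
  Explicitly: v, w, u, cons(v, v), cons(v, w), cons(v, u), cons(w, v), cons(w, w), cons(w, u), cons(u, v), cons(u, w), cons(u, u).
So there are 12 ground terms available for substitution.
The body mentions every one of the 3 quantified variables; since ground terms form a free algebra, no two substitutions collapse to the same formula.
Number of ground instances = 12^3 = 1728.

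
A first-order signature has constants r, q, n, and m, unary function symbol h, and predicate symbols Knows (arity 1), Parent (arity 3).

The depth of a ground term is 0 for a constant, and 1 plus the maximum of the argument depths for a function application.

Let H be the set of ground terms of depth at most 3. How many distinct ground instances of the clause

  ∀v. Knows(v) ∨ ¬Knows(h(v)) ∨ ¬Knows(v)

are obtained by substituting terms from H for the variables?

16

Ground terms of depth ≤ 3:
  Let N_k count ground terms of depth at most k. Each non-constant term of depth ≤ k is some function symbol applied to depth-≤(k−1) arguments, giving N_k = 4 + N_{k-1}.
  N_0 = 4
  N_1 = 4 + 4 = 8
  N_2 = 4 + 8 = 12
  N_3 = 4 + 12 = 16
So there are 16 ground terms available for substitution.
The clause has 1 distinct variable (v), which appears in the body. In the free term algebra distinct substitutions yield syntactically distinct ground instances.
Number of ground instances = 16.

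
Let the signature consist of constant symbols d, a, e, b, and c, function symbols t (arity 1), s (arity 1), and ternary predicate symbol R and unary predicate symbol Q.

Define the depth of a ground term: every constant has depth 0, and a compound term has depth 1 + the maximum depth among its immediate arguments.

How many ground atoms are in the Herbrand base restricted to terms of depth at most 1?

3390

First count ground terms of depth ≤ 1.
Write N_k for the number of ground terms of depth ≤ k. A term of depth ≤ k is either a constant or a function symbol applied to arguments of depth ≤ k−1, so N_k = 5 + N_{k-1} + N_{k-1}.
N_0 = 5
N_1 = 5 + 5 + 5 = 15
So |H| = 15.
Each predicate of arity r yields |H|^r ground atoms (one per choice of an r-tuple from H):
  R: 15^3 = 3375;  Q: 15
Total ground atoms: 3375 + 15 = 3390.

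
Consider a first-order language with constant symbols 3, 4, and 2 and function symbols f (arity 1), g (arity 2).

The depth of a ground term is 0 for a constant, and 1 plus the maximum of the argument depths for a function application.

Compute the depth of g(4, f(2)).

2

depth(f(2)) = 1 + depth(2) = 1 + 0 = 1
depth(g(4, f(2))) = 1 + max(0, 1) = 2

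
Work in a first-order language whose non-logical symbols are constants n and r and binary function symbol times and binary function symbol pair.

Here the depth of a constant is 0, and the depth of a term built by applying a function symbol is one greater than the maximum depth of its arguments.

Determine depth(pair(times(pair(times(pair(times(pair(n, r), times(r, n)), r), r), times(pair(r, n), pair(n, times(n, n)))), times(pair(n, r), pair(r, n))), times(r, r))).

7

depth(pair(n, r)) = 1 + max(0, 0) = 1
depth(times(r, n)) = 1 + max(0, 0) = 1
depth(times(pair(n, r), times(r, n))) = 1 + max(1, 1) = 2
depth(pair(times(pair(n, r), times(r, n)), r)) = 1 + max(2, 0) = 3
depth(times(pair(times(pair(n, r), times(r, n)), r), r)) = 1 + max(3, 0) = 4
depth(pair(r, n)) = 1 + max(0, 0) = 1
depth(times(n, n)) = 1 + max(0, 0) = 1
depth(pair(n, times(n, n))) = 1 + max(0, 1) = 2
depth(times(pair(r, n), pair(n, times(n, n)))) = 1 + max(1, 2) = 3
depth(pair(times(pair(times(pair(n, r), times(r, n)), r), r), times(pair(r, n), pair(n, times(n, n))))) = 1 + max(4, 3) = 5
depth(times(pair(n, r), pair(r, n))) = 1 + max(1, 1) = 2
depth(times(pair(times(pair(times(pair(n, r), times(r, n)), r), r), times(pair(r, n), pair(n, times(n, n)))), times(pair(n, r), pair(r, n)))) = 1 + max(5, 2) = 6
depth(times(r, r)) = 1 + max(0, 0) = 1
depth(pair(times(pair(times(pair(times(pair(n, r), times(r, n)), r), r), times(pair(r, n), pair(n, times(n, n)))), times(pair(n, r), pair(r, n))), times(r, r))) = 1 + max(6, 1) = 7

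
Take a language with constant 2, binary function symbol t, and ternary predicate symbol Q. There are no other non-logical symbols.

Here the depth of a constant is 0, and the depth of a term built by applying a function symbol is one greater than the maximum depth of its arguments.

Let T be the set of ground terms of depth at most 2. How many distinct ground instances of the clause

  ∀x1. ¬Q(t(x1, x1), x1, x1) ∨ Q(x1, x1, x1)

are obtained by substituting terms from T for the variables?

5

Ground terms of depth ≤ 2:
  Write N_k for the number of ground terms of depth ≤ k. A term of depth ≤ k is either a constant or a function symbol applied to arguments of depth ≤ k−1, so N_k = 1 + N_{k-1}^2.
  N_0 = 1
  N_1 = 1 + 1^2 = 2
  N_2 = 1 + 2^2 = 5
  Explicitly: 2, t(2, 2), t(2, t(2, 2)), t(t(2, 2), 2), t(t(2, 2), t(2, 2)).
So there are 5 ground terms available for substitution.
There is 1 variable to instantiate (x1),  occurring in at least one literal, so different choices give different ground instances.
Number of ground instances = 5.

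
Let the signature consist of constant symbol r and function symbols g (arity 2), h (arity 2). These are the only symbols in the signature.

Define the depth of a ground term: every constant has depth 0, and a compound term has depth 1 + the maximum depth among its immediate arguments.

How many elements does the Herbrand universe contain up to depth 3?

Count level by level. With function symbols g/2, h/2, the terms of depth ≤ k are the 1 constant together with each function applied to depth-≤(k−1) tuples, so N_k = 1 + N_{k-1}^2 + N_{k-1}^2.
N_0 = 1
N_1 = 1 + 1^2 + 1^2 = 3
N_2 = 1 + 3^2 + 3^2 = 19
N_3 = 1 + 19^2 + 19^2 = 723

723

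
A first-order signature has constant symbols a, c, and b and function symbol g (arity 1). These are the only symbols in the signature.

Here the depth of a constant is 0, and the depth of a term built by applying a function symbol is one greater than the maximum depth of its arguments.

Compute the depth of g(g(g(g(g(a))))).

5

depth(g(a)) = 1 + depth(a) = 1 + 0 = 1
depth(g(g(a))) = 1 + depth(g(a)) = 1 + 1 = 2
depth(g(g(g(a)))) = 1 + depth(g(g(a))) = 1 + 2 = 3
depth(g(g(g(g(a))))) = 1 + depth(g(g(g(a)))) = 1 + 3 = 4
depth(g(g(g(g(g(a)))))) = 1 + depth(g(g(g(g(a))))) = 1 + 4 = 5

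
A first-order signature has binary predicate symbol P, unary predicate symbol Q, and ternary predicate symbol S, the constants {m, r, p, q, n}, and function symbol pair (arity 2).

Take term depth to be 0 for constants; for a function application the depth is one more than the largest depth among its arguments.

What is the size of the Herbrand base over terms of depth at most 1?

First count ground terms of depth ≤ 1.
Count level by level. With function symbols pair/2, the terms of depth ≤ k are the 5 constants together with each function applied to depth-≤(k−1) tuples, so N_k = 5 + N_{k-1}^2.
N_0 = 5
N_1 = 5 + 5^2 = 30
So |H| = 30.
For each predicate symbol, the number of ground atoms is |H| raised to its arity; summing:
  P: 30^2 = 900;  Q: 30;  S: 30^3 = 27000
Total ground atoms: 900 + 30 + 27000 = 27930.

27930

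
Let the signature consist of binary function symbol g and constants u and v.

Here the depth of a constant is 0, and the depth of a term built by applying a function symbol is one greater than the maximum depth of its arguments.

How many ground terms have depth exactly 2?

Count level by level. With function symbols g/2, the terms of depth ≤ k are the 2 constants together with each function applied to depth-≤(k−1) tuples, so N_k = 2 + N_{k-1}^2.
N_0 = 2
N_1 = 2 + 2^2 = 6
N_2 = 2 + 6^2 = 38
Terms of depth exactly 2: N_2 − N_1 = 38 − 6 = 32.

32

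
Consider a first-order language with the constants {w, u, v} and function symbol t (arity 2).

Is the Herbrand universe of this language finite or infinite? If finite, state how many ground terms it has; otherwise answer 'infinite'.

The signature has at least one function symbol (t, arity 2) and at least one constant (w).
Iterating t gives infinitely many distinct ground terms: w, t(w, w), t(t(w, w), t(w, w)), ...
So the Herbrand universe is infinite.

infinite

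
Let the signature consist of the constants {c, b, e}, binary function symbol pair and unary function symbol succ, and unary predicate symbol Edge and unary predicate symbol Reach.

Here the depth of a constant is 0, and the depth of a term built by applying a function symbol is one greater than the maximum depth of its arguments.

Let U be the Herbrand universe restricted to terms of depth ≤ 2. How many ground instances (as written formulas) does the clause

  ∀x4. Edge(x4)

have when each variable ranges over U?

Ground terms of depth ≤ 2:
  Count level by level. With function symbols pair/2, succ/1, the terms of depth ≤ k are the 3 constants together with each function applied to depth-≤(k−1) tuples, so N_k = 3 + N_{k-1}^2 + N_{k-1}.
  N_0 = 3
  N_1 = 3 + 3^2 + 3 = 15
  N_2 = 3 + 15^2 + 15 = 243
So there are 243 ground terms available for substitution.
The variable x4 ranges independently over the available ground terms, and distinct assignments produce distinct instances.
Number of ground instances = 243.

243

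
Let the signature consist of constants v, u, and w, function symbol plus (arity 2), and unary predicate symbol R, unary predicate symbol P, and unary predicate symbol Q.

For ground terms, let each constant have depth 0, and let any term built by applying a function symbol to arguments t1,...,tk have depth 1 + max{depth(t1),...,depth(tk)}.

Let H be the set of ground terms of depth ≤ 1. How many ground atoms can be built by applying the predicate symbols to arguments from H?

36

First count ground terms of depth ≤ 1.
Let N_k count ground terms of depth at most k. Each non-constant term of depth ≤ k is some function symbol applied to depth-≤(k−1) arguments, giving N_k = 3 + N_{k-1}^2.
N_0 = 3
N_1 = 3 + 3^2 = 12
Explicitly: v, u, w, plus(v, v), plus(v, u), plus(v, w), plus(u, v), plus(u, u), plus(u, w), plus(w, v), plus(w, u), plus(w, w).
So |H| = 12.
Ground atoms are formed by filling each argument slot of a predicate with a term from H, so an r-ary predicate gives |H|^r atoms:
  R: 12;  P: 12;  Q: 12
Total ground atoms: 12 + 12 + 12 = 36.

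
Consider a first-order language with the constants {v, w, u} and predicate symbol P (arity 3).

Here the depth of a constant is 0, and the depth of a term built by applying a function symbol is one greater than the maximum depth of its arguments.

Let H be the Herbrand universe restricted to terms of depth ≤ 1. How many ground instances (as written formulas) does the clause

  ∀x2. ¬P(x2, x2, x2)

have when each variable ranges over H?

Ground terms of depth ≤ 1:
  With no function symbols every ground term is a constant, so there are exactly 3 ground terms at every depth bound.
  N_0 = 3
  N_1 = 3
  Explicitly: v, w, u.
So there are 3 ground terms available for substitution.
The body mentions the single quantified variable x2; since ground terms form a free algebra, no two substitutions collapse to the same formula.
Number of ground instances = 3.

3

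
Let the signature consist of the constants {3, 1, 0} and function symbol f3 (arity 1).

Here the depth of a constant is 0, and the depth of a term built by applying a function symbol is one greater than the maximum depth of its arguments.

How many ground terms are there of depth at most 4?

15

Let N_k = |{terms of depth ≤ k}|. Then N_0 = 3 and N_k = 3 + N_{k-1} for k ≥ 1 (one summand per function symbol, arity giving the exponent).
N_0 = 3
N_1 = 3 + 3 = 6
N_2 = 3 + 6 = 9
N_3 = 3 + 9 = 12
N_4 = 3 + 12 = 15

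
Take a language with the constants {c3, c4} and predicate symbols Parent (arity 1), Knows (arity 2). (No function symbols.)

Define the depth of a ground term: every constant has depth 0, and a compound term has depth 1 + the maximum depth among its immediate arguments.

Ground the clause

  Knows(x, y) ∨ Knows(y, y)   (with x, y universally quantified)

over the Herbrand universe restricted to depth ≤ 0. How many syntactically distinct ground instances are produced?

Ground terms of depth ≤ 0:
  With no function symbols every ground term is a constant, so there are exactly 2 ground terms at every depth bound.
  N_0 = 2
So there are 2 ground terms available for substitution.
Each of x, y ranges independently over the available ground terms, and distinct assignments produce distinct instances.
Number of ground instances = 2^2 = 4.

4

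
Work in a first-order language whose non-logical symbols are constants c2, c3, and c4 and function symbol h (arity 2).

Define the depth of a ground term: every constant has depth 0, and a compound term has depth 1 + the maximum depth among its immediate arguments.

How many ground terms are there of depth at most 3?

21612

Let N_k = |{terms of depth ≤ k}|. Then N_0 = 3 and N_k = 3 + N_{k-1}^2 for k ≥ 1 (one summand per function symbol, arity giving the exponent).
N_0 = 3
N_1 = 3 + 3^2 = 12
N_2 = 3 + 12^2 = 147
N_3 = 3 + 147^2 = 21612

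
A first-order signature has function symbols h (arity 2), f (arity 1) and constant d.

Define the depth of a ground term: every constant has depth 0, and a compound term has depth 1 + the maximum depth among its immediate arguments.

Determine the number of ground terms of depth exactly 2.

Let N_k count ground terms of depth at most k. Each non-constant term of depth ≤ k is some function symbol applied to depth-≤(k−1) arguments, giving N_k = 1 + N_{k-1}^2 + N_{k-1}.
N_0 = 1
N_1 = 1 + 1^2 + 1 = 3
N_2 = 1 + 3^2 + 3 = 13
Terms of depth exactly 2: N_2 − N_1 = 13 − 3 = 10.

10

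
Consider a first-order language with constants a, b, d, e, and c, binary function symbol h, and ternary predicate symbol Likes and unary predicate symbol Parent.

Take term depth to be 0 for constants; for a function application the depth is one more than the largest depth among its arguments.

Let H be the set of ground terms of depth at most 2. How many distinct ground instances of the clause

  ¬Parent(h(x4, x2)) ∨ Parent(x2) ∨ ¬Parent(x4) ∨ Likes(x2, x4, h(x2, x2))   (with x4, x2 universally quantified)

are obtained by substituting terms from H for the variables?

819025

Ground terms of depth ≤ 2:
  Count level by level. With function symbols h/2, the terms of depth ≤ k are the 5 constants together with each function applied to depth-≤(k−1) tuples, so N_k = 5 + N_{k-1}^2.
  N_0 = 5
  N_1 = 5 + 5^2 = 30
  N_2 = 5 + 30^2 = 905
So there are 905 ground terms available for substitution.
The body mentions every one of the 2 quantified variables; since ground terms form a free algebra, no two substitutions collapse to the same formula.
Number of ground instances = 905^2 = 819025.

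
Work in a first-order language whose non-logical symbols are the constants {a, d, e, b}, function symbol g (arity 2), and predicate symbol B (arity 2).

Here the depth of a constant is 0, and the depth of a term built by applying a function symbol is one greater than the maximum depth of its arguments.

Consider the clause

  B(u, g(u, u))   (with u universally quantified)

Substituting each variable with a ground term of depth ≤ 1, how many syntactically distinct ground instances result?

20

Ground terms of depth ≤ 1:
  Let N_k count ground terms of depth at most k. Each non-constant term of depth ≤ k is some function symbol applied to depth-≤(k−1) arguments, giving N_k = 4 + N_{k-1}^2.
  N_0 = 4
  N_1 = 4 + 4^2 = 20
So there are 20 ground terms available for substitution.
The body mentions the single quantified variable u; since ground terms form a free algebra, no two substitutions collapse to the same formula.
Number of ground instances = 20.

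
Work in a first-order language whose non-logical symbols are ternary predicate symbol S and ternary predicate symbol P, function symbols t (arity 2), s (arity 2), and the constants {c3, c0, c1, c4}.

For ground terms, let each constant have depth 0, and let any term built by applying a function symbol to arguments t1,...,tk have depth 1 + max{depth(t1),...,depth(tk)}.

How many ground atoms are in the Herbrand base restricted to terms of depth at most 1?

First count ground terms of depth ≤ 1.
Let N_k = |{terms of depth ≤ k}|. Then N_0 = 4 and N_k = 4 + N_{k-1}^2 + N_{k-1}^2 for k ≥ 1 (one summand per function symbol, arity giving the exponent).
N_0 = 4
N_1 = 4 + 4^2 + 4^2 = 36
So |H| = 36.
Each predicate of arity r yields |H|^r ground atoms (one per choice of an r-tuple from H):
  S: 36^3 = 46656;  P: 36^3 = 46656
Total ground atoms: 46656 + 46656 = 93312.

93312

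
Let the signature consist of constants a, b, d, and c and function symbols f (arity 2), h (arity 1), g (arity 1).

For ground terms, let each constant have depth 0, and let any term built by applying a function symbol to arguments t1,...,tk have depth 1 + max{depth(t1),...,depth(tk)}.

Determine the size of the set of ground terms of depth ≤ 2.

844

Count level by level. With function symbols f/2, h/1, g/1, the terms of depth ≤ k are the 4 constants together with each function applied to depth-≤(k−1) tuples, so N_k = 4 + N_{k-1}^2 + N_{k-1} + N_{k-1}.
N_0 = 4
N_1 = 4 + 4^2 + 4 + 4 = 28
N_2 = 4 + 28^2 + 28 + 28 = 844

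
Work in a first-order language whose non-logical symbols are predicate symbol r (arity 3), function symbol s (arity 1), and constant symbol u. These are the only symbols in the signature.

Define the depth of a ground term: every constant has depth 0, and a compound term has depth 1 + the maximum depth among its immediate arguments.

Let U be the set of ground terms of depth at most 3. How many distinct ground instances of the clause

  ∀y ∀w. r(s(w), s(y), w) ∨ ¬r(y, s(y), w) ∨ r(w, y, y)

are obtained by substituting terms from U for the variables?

Ground terms of depth ≤ 3:
  Let N_k = |{terms of depth ≤ k}|. Then N_0 = 1 and N_k = 1 + N_{k-1} for k ≥ 1 (one summand per function symbol, arity giving the exponent).
  N_0 = 1
  N_1 = 1 + 1 = 2
  N_2 = 1 + 2 = 3
  N_3 = 1 + 3 = 4
  Explicitly: u, s(u), s(s(u)), s(s(s(u))).
So there are 4 ground terms available for substitution.
Each of y, w ranges independently over the available ground terms, and distinct assignments produce distinct instances.
Number of ground instances = 4^2 = 16.

16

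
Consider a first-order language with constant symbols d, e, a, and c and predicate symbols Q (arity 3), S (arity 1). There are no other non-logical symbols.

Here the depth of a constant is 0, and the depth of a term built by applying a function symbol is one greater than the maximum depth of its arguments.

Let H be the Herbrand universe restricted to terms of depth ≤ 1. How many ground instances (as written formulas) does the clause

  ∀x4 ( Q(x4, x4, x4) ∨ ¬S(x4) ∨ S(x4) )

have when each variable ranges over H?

4

Ground terms of depth ≤ 1:
  With no function symbols every ground term is a constant, so there are exactly 4 ground terms at every depth bound.
  N_0 = 4
  N_1 = 4
  Explicitly: d, e, a, c.
So there are 4 ground terms available for substitution.
The clause has 1 distinct variable (x4), which appears in the body. In the free term algebra distinct substitutions yield syntactically distinct ground instances.
Number of ground instances = 4.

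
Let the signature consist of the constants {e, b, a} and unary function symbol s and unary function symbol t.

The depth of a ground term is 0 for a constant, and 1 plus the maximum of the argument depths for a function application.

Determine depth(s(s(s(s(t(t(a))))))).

6

depth(t(a)) = 1 + depth(a) = 1 + 0 = 1
depth(t(t(a))) = 1 + depth(t(a)) = 1 + 1 = 2
depth(s(t(t(a)))) = 1 + depth(t(t(a))) = 1 + 2 = 3
depth(s(s(t(t(a))))) = 1 + depth(s(t(t(a)))) = 1 + 3 = 4
depth(s(s(s(t(t(a)))))) = 1 + depth(s(s(t(t(a))))) = 1 + 4 = 5
depth(s(s(s(s(t(t(a))))))) = 1 + depth(s(s(s(t(t(a)))))) = 1 + 5 = 6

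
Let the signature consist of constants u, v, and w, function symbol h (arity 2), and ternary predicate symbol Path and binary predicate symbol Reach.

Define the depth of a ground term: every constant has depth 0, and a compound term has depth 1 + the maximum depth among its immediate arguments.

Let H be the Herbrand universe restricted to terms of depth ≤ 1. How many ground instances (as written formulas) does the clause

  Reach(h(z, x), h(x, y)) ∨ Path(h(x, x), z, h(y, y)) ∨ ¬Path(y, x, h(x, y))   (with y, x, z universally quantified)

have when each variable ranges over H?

Ground terms of depth ≤ 1:
  If N_k denotes the number of depth-≤k ground terms, the 3 constants give N_0 = 3, and each function symbol of arity r contributes N_{k-1}^r new terms at level k: N_k = 3 + N_{k-1}^2.
  N_0 = 3
  N_1 = 3 + 3^2 = 12
  Explicitly: u, v, w, h(u, u), h(u, v), h(u, w), h(v, u), h(v, v), h(v, w), h(w, u), h(w, v), h(w, w).
So there are 12 ground terms available for substitution.
Each of y, x, z ranges independently over the available ground terms, and distinct assignments produce distinct instances.
Number of ground instances = 12^3 = 1728.

1728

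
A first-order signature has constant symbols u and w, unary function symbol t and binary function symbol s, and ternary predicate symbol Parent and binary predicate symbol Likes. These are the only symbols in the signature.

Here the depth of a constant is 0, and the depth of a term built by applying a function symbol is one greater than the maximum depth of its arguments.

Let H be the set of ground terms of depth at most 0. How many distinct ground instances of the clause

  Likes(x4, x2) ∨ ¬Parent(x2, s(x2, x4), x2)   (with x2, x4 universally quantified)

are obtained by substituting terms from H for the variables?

4

Ground terms of depth ≤ 0:
  Write N_k for the number of ground terms of depth ≤ k. A term of depth ≤ k is either a constant or a function symbol applied to arguments of depth ≤ k−1, so N_k = 2 + N_{k-1} + N_{k-1}^2.
  N_0 = 2
  Explicitly: u, w.
So there are 2 ground terms available for substitution.
Each of x2, x4 ranges independently over the available ground terms, and distinct assignments produce distinct instances.
Number of ground instances = 2^2 = 4.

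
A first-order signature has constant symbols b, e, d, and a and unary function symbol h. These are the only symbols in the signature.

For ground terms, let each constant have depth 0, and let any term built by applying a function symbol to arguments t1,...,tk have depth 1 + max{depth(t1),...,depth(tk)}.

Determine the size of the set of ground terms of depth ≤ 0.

Write N_k for the number of ground terms of depth ≤ k. A term of depth ≤ k is either a constant or a function symbol applied to arguments of depth ≤ k−1, so N_k = 4 + N_{k-1}.
N_0 = 4
Explicitly: b, e, d, a.

4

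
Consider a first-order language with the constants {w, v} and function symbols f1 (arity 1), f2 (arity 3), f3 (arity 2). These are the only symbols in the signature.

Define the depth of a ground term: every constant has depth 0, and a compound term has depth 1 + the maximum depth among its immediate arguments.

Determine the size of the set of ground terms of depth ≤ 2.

4370

Count level by level. With function symbols f1/1, f2/3, f3/2, the terms of depth ≤ k are the 2 constants together with each function applied to depth-≤(k−1) tuples, so N_k = 2 + N_{k-1} + N_{k-1}^3 + N_{k-1}^2.
N_0 = 2
N_1 = 2 + 2 + 2^3 + 2^2 = 16
N_2 = 2 + 16 + 16^3 + 16^2 = 4370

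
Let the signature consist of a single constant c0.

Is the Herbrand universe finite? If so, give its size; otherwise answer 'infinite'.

1

There are no function symbols, so the only ground term is the single constant.
The Herbrand universe is {c0}, finite with 1 element.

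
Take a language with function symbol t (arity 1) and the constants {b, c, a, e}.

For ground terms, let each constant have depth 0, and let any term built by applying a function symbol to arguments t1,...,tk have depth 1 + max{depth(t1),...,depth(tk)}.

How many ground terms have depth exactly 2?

Count level by level. With function symbols t/1, the terms of depth ≤ k are the 4 constants together with each function applied to depth-≤(k−1) tuples, so N_k = 4 + N_{k-1}.
N_0 = 4
N_1 = 4 + 4 = 8
N_2 = 4 + 8 = 12
Terms of depth exactly 2: N_2 − N_1 = 12 − 8 = 4.

4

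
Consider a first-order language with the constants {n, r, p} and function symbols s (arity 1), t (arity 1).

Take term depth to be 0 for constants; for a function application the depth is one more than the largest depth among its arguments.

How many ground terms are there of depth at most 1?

Write N_k for the number of ground terms of depth ≤ k. A term of depth ≤ k is either a constant or a function symbol applied to arguments of depth ≤ k−1, so N_k = 3 + N_{k-1} + N_{k-1}.
N_0 = 3
N_1 = 3 + 3 + 3 = 9
Explicitly: n, r, p, s(n), s(r), s(p), t(n), t(r), t(p).

9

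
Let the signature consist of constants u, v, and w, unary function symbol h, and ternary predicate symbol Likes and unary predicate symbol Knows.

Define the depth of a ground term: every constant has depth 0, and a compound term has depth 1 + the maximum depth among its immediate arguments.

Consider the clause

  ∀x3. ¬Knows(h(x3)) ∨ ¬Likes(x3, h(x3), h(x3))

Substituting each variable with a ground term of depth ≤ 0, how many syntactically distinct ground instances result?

3

Ground terms of depth ≤ 0:
  If N_k denotes the number of depth-≤k ground terms, the 3 constants give N_0 = 3, and each function symbol of arity r contributes N_{k-1}^r new terms at level k: N_k = 3 + N_{k-1}.
  N_0 = 3
  Explicitly: u, v, w.
So there are 3 ground terms available for substitution.
The clause has 1 distinct variable (x3), which appears in the body. In the free term algebra distinct substitutions yield syntactically distinct ground instances.
Number of ground instances = 3.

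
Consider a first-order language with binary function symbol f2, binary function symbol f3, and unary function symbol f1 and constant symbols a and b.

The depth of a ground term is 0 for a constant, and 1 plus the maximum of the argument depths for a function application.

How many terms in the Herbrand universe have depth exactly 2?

Write N_k for the number of ground terms of depth ≤ k. A term of depth ≤ k is either a constant or a function symbol applied to arguments of depth ≤ k−1, so N_k = 2 + N_{k-1}^2 + N_{k-1}^2 + N_{k-1}.
N_0 = 2
N_1 = 2 + 2^2 + 2^2 + 2 = 12
N_2 = 2 + 12^2 + 12^2 + 12 = 302
Terms of depth exactly 2: N_2 − N_1 = 302 − 12 = 290.

290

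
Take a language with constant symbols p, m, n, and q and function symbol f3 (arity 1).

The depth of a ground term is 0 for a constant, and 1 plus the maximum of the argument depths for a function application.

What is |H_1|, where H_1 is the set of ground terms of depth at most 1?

If N_k denotes the number of depth-≤k ground terms, the 4 constants give N_0 = 4, and each function symbol of arity r contributes N_{k-1}^r new terms at level k: N_k = 4 + N_{k-1}.
N_0 = 4
N_1 = 4 + 4 = 8
Explicitly: p, m, n, q, f3(p), f3(m), f3(n), f3(q).

8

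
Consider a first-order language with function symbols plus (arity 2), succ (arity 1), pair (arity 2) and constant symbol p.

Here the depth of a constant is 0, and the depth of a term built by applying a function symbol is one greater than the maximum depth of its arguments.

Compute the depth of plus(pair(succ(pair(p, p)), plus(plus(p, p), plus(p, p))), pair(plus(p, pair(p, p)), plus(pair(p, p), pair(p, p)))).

depth(pair(p, p)) = 1 + max(0, 0) = 1
depth(succ(pair(p, p))) = 1 + depth(pair(p, p)) = 1 + 1 = 2
depth(plus(p, p)) = 1 + max(0, 0) = 1
depth(plus(plus(p, p), plus(p, p))) = 1 + max(1, 1) = 2
depth(pair(succ(pair(p, p)), plus(plus(p, p), plus(p, p)))) = 1 + max(2, 2) = 3
depth(plus(p, pair(p, p))) = 1 + max(0, 1) = 2
depth(plus(pair(p, p), pair(p, p))) = 1 + max(1, 1) = 2
depth(pair(plus(p, pair(p, p)), plus(pair(p, p), pair(p, p)))) = 1 + max(2, 2) = 3
depth(plus(pair(succ(pair(p, p)), plus(plus(p, p), plus(p, p))), pair(plus(p, pair(p, p)), plus(pair(p, p), pair(p, p))))) = 1 + max(3, 3) = 4

4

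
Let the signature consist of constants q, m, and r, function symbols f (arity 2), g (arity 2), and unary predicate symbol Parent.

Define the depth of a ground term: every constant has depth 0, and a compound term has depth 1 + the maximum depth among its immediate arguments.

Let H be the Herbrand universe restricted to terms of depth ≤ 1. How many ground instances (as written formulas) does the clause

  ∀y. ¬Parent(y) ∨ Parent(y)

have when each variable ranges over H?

Ground terms of depth ≤ 1:
  Let N_k = |{terms of depth ≤ k}|. Then N_0 = 3 and N_k = 3 + N_{k-1}^2 + N_{k-1}^2 for k ≥ 1 (one summand per function symbol, arity giving the exponent).
  N_0 = 3
  N_1 = 3 + 3^2 + 3^2 = 21
So there are 21 ground terms available for substitution.
The body mentions the single quantified variable y; since ground terms form a free algebra, no two substitutions collapse to the same formula.
Number of ground instances = 21.

21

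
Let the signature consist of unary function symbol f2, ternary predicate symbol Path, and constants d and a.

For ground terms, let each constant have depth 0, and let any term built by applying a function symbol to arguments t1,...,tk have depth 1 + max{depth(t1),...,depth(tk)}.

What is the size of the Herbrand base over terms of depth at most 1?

First count ground terms of depth ≤ 1.
Let N_k = |{terms of depth ≤ k}|. Then N_0 = 2 and N_k = 2 + N_{k-1} for k ≥ 1 (one summand per function symbol, arity giving the exponent).
N_0 = 2
N_1 = 2 + 2 = 4
Explicitly: d, a, f2(d), f2(a).
So |H| = 4.
A ground atom is a predicate applied to a tuple of terms from H, so the count is the sum over predicates of |H|^arity:
  Path: 4^3 = 64
Total ground atoms: 64.

64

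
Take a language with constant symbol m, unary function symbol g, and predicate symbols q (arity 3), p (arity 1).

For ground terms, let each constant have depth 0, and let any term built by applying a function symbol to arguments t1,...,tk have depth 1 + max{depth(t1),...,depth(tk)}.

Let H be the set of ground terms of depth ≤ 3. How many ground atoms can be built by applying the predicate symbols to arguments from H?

68

First count ground terms of depth ≤ 3.
Count level by level. With function symbols g/1, the terms of depth ≤ k are the 1 constant together with each function applied to depth-≤(k−1) tuples, so N_k = 1 + N_{k-1}.
N_0 = 1
N_1 = 1 + 1 = 2
N_2 = 1 + 2 = 3
N_3 = 1 + 3 = 4
So |H| = 4.
A ground atom is a predicate applied to a tuple of terms from H, so the count is the sum over predicates of |H|^arity:
  q: 4^3 = 64;  p: 4
Total ground atoms: 64 + 4 = 68.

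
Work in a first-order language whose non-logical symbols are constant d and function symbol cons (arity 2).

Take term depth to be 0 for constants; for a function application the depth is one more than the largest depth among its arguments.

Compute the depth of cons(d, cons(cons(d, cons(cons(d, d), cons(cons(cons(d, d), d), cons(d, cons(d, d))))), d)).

7

depth(cons(d, d)) = 1 + max(0, 0) = 1
depth(cons(cons(d, d), d)) = 1 + max(1, 0) = 2
depth(cons(d, cons(d, d))) = 1 + max(0, 1) = 2
depth(cons(cons(cons(d, d), d), cons(d, cons(d, d)))) = 1 + max(2, 2) = 3
depth(cons(cons(d, d), cons(cons(cons(d, d), d), cons(d, cons(d, d))))) = 1 + max(1, 3) = 4
depth(cons(d, cons(cons(d, d), cons(cons(cons(d, d), d), cons(d, cons(d, d)))))) = 1 + max(0, 4) = 5
depth(cons(cons(d, cons(cons(d, d), cons(cons(cons(d, d), d), cons(d, cons(d, d))))), d)) = 1 + max(5, 0) = 6
depth(cons(d, cons(cons(d, cons(cons(d, d), cons(cons(cons(d, d), d), cons(d, cons(d, d))))), d))) = 1 + max(0, 6) = 7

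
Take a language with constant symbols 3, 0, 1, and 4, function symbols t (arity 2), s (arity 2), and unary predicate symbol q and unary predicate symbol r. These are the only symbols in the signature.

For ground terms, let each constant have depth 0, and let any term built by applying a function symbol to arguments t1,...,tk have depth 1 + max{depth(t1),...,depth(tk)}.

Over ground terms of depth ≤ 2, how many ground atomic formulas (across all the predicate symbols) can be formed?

First count ground terms of depth ≤ 2.
Let N_k count ground terms of depth at most k. Each non-constant term of depth ≤ k is some function symbol applied to depth-≤(k−1) arguments, giving N_k = 4 + N_{k-1}^2 + N_{k-1}^2.
N_0 = 4
N_1 = 4 + 4^2 + 4^2 = 36
N_2 = 4 + 36^2 + 36^2 = 2596
So |H| = 2596.
Each predicate of arity r yields |H|^r ground atoms (one per choice of an r-tuple from H):
  q: 2596;  r: 2596
Total ground atoms: 2596 + 2596 = 5192.

5192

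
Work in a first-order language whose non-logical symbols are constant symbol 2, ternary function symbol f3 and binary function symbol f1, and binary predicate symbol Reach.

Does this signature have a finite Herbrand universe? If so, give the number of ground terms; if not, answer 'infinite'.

infinite

The signature has at least one function symbol (f3, arity 3) and at least one constant (2).
Iterating f3 gives infinitely many distinct ground terms: 2, f3(2, 2, 2), f3(f3(2, 2, 2), f3(2, 2, 2), f3(2, 2, 2)), ...
So the Herbrand universe is infinite.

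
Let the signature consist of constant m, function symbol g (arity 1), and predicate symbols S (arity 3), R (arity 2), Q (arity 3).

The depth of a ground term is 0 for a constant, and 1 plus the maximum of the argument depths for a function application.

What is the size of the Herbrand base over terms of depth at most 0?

First count ground terms of depth ≤ 0.
Let N_k count ground terms of depth at most k. Each non-constant term of depth ≤ k is some function symbol applied to depth-≤(k−1) arguments, giving N_k = 1 + N_{k-1}.
N_0 = 1
So |H| = 1.
Ground atoms are formed by filling each argument slot of a predicate with a term from H, so an r-ary predicate gives |H|^r atoms:
  S: 1^3 = 1;  R: 1^2 = 1;  Q: 1^3 = 1
Total ground atoms: 1 + 1 + 1 = 3.

3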